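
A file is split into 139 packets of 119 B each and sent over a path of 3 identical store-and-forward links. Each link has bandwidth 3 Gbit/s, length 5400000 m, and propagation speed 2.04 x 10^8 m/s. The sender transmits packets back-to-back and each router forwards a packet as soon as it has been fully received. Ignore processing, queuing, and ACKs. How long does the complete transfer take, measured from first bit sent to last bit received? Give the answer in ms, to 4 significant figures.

79.46 ms

Per-hop transmission t_tx = L/R = 952/3000000000 = 0.000317333 ms.
Per-hop propagation t_prop = 5400000/204000000 = 26.4706 ms.
Pipeline fill: first packet needs 3·t_tx to clear all hops; remaining 138 packets each add one t_tx.
Total = (3+139-1)·t_tx + 3·t_prop = 141·0.000317333 + 3·26.4706 = 79.46 ms.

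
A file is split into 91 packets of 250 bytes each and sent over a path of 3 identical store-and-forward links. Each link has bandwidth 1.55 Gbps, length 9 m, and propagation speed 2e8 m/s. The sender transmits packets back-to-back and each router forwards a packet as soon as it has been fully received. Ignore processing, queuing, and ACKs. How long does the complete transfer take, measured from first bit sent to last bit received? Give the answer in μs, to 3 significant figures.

120 μs

Per-hop transmission t_tx = L/R = 2000/1550000000 = 1.29032 μs.
Per-hop propagation t_prop = 9/200000000 = 0.045 μs.
Pipeline fill: first packet needs 3·t_tx to clear all hops; remaining 90 packets each add one t_tx.
Total = (3+91-1)·t_tx + 3·t_prop = 93·1.29032 + 3·0.045 = 120 μs.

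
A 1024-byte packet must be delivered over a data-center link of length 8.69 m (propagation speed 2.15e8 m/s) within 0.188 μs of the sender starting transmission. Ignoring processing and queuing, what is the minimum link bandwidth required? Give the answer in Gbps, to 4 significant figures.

L = 8192 bits.
Propagation delay = 8.69 / 215000000 = 0.0404186 μs.
Transmission budget = 0.188 − 0.0404186 = 0.147581 μs.
R ≥ L / t_tx = 8192 bits / 1.47581e-07 s = 55.51 Gbps.

55.51 Gbps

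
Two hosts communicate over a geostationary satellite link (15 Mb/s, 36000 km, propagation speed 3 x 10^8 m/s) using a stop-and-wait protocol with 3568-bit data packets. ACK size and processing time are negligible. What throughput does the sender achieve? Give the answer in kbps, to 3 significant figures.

t_tx = L/R = 3568/15000000 = 0.000237867 s.
t_prop = 36000000/300000000 = 0.12 s; RTT = 0.24 s.
Cycle = t_tx + RTT = 0.240238 s.
Throughput = L / cycle = 3568 / 0.240238 = 14.9 kbps.

14.9 kbps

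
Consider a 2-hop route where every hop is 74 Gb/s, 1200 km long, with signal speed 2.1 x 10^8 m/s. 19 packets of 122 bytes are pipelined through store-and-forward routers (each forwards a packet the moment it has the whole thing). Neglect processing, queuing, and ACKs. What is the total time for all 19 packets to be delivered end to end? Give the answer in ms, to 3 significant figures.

Per-hop transmission t_tx = L/R = 976/74000000000 = 1.31892e-05 ms.
Per-hop propagation t_prop = 1200000/210000000 = 5.71429 ms.
Pipeline fill: first packet needs 2·t_tx to clear all hops; remaining 18 packets each add one t_tx.
Total = (2+19-1)·t_tx + 2·t_prop = 20·1.31892e-05 + 2·5.71429 = 11.4 ms.

11.4 ms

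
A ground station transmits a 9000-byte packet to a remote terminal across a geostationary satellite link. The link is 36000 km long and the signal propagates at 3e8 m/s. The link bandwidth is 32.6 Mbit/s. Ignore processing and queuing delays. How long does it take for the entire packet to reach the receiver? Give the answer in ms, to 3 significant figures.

L = 9000 × 8 = 72000 bits.
Transmission delay = L/R = 72000 / 32600000 = 2.20859 ms.
Propagation delay = d/s = 36000000 m / 300000000 m/s = 120 ms.
Total = 122 ms.

122 ms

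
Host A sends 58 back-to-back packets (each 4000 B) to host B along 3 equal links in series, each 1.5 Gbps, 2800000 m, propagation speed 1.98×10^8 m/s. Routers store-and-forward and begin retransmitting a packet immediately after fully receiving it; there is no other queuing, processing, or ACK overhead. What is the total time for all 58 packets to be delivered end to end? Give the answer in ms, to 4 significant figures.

Per-hop transmission t_tx = L/R = 32000/1500000000 = 0.0213333 ms.
Per-hop propagation t_prop = 2800000/198000000 = 14.1414 ms.
Pipeline fill: first packet needs 3·t_tx to clear all hops; remaining 57 packets each add one t_tx.
Total = (3+58-1)·t_tx + 3·t_prop = 60·0.0213333 + 3·14.1414 = 43.70 ms.

43.70 ms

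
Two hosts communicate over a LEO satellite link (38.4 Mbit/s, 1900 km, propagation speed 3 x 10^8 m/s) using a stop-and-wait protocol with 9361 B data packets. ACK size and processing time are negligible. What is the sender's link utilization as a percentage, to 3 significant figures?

13.3 %

t_tx = L/R = 74888/38400000 = 0.00195021 s.
t_prop = 1900000/300000000 = 0.00633333 s; RTT = 0.0126667 s.
Cycle = t_tx + RTT = 0.0146169 s.
Utilization = t_tx / cycle = 0.00195021/0.0146169 = 13.3 %.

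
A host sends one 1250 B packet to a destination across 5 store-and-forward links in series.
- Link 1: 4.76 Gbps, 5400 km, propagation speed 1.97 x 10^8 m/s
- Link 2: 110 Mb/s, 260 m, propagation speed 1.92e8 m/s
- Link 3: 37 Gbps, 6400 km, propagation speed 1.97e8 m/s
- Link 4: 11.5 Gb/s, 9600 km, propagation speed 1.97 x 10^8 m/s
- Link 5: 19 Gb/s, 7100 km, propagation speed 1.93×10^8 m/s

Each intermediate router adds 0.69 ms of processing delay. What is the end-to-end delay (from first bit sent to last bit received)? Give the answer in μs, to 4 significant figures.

L = 1250 × 8 = 10000 bits.
Transmission delays (L/R per hop): 2.10084, 90.9091, 0.27027, 0.869565, 0.526316 μs; sum = 94.6761 μs.
Propagation delays (d/s per hop): 27411.2, 1.35417, 32487.3, 48731, 36787.6 μs; sum = 145418 μs.
Processing at 4 router(s): 4 × 0.69 ms = 2760 μs.
End-to-end = 148300 μs.

148300 μs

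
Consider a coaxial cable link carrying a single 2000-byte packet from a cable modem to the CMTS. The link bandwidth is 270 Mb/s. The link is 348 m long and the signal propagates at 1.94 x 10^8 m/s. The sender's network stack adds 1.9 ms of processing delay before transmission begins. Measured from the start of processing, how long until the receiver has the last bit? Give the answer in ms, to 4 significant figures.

L = 2000 × 8 = 16000 bits.
Transmission delay = L/R = 16000 / 270000000 = 0.0592593 ms.
Propagation delay = d/s = 348 m / 194000000 m/s = 0.00179381 ms.
Plus processing delay 1.9 ms = 1.9 ms.
Total = 1.961 ms.

1.961 ms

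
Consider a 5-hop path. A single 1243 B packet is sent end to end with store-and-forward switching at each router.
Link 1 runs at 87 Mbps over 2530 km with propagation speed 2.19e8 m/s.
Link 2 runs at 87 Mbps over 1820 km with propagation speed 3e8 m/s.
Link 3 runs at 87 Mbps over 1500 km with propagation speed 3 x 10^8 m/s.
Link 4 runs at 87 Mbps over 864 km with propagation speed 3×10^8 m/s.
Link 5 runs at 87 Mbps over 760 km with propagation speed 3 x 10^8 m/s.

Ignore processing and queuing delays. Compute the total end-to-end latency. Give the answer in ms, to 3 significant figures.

28.6 ms

L = 1243 × 8 = 9944 bits.
Transmission delay per hop = L/R = 9944/87000000 = 0.114299 ms; 5 hops → 0.571494 ms.
Propagation delays (d/s per hop): 11.5525, 6.06667, 5, 2.88, 2.53333 ms; sum = 28.0325 ms.
End-to-end = 28.6 ms.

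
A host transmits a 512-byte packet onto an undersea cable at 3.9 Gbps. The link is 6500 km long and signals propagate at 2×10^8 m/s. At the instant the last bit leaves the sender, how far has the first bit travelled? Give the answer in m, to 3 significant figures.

210 m

t_tx = L/R = 4096/3900000000 = 1.05026e-06 s.
Distance = s × t_tx = 200000000 × 1.05026e-06 = 210 m.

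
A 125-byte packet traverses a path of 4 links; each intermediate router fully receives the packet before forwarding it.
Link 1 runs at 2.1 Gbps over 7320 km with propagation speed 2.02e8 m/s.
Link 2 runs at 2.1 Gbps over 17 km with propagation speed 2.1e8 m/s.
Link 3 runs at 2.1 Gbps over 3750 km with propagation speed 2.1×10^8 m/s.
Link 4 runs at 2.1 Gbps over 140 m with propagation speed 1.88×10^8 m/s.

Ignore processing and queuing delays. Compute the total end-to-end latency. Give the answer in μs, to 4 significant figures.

L = 125 × 8 = 1000 bits.
Transmission delay per hop = L/R = 1000/2100000000 = 0.47619 μs; 4 hops → 1.90476 μs.
Propagation delays (d/s per hop): 36237.6, 80.9524, 17857.1, 0.744681 μs; sum = 54176.5 μs.
End-to-end = 54180 μs.

54180 μs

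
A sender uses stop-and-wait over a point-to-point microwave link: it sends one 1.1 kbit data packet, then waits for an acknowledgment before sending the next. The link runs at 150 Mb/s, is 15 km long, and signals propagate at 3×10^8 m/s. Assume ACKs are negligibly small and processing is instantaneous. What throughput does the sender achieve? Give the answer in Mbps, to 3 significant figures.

t_tx = L/R = 1100/150000000 = 7.33333e-06 s.
t_prop = 15000/300000000 = 5e-05 s; RTT = 0.0001 s.
Cycle = t_tx + RTT = 0.000107333 s.
Throughput = L / cycle = 1100 / 0.000107333 = 10.2 Mbps.

10.2 Mbps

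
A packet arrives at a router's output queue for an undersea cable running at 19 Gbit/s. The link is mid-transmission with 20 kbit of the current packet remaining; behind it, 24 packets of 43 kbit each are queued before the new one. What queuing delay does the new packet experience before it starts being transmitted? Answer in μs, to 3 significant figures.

55.4 μs

Each queued packet: L/R = 43000/19000000000 = 2.26316 μs.
24 queued → 54.3158 μs.
Plus remaining 20000 bits of current packet: 1.05263 μs.
Queuing delay = 55.4 μs.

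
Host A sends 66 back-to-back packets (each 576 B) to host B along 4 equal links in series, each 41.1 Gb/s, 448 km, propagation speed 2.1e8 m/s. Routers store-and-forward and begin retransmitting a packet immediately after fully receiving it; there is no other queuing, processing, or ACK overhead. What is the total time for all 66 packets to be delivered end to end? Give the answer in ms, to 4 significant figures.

Per-hop transmission t_tx = L/R = 4608/41100000000 = 0.000112117 ms.
Per-hop propagation t_prop = 448000/210000000 = 2.13333 ms.
Pipeline fill: first packet needs 4·t_tx to clear all hops; remaining 65 packets each add one t_tx.
Total = (4+66-1)·t_tx + 4·t_prop = 69·0.000112117 + 4·2.13333 = 8.541 ms.

8.541 ms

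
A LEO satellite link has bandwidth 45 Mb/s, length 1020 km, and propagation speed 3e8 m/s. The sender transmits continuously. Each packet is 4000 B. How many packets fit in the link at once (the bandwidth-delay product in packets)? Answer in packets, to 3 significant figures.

Propagation delay = 1020000 / 300000000 = 0.0034 s.
BDP = R × t_prop = 45000000 × 0.0034 = 153000 bits.
In packets of 32000 bits: 4.78 packets.

4.78 packets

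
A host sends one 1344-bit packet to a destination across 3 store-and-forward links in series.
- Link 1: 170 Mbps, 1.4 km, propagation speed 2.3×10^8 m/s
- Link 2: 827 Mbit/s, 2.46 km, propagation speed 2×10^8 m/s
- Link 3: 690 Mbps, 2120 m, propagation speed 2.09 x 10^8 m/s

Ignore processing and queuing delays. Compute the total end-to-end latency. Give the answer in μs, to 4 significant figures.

40.01 μs

Transmission delays (L/R per hop): 7.90588, 1.62515, 1.94783 μs; sum = 11.4789 μs.
Propagation delays (d/s per hop): 6.08696, 12.3, 10.1435 μs; sum = 28.5305 μs.
End-to-end = 40.01 μs.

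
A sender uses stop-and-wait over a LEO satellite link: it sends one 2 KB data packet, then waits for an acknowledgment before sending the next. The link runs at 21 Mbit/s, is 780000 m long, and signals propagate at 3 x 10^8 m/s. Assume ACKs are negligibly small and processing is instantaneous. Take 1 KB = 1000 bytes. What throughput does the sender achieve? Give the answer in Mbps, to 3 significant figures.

2.68 Mbps

t_tx = L/R = 16000/21000000 = 0.000761905 s.
t_prop = 780000/300000000 = 0.0026 s; RTT = 0.0052 s.
Cycle = t_tx + RTT = 0.0059619 s.
Throughput = L / cycle = 16000 / 0.0059619 = 2.68 Mbps.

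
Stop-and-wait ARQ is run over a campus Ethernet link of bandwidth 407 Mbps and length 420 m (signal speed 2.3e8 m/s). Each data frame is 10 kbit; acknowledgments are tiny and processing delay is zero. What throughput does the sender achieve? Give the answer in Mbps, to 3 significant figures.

354 Mbps

t_tx = L/R = 10000/407000000 = 2.457e-05 s.
t_prop = 420/2.3e+08 = 1.82609e-06 s; RTT = 3.65217e-06 s.
Cycle = t_tx + RTT = 2.82222e-05 s.
Throughput = L / cycle = 10000 / 2.82222e-05 = 354 Mbps.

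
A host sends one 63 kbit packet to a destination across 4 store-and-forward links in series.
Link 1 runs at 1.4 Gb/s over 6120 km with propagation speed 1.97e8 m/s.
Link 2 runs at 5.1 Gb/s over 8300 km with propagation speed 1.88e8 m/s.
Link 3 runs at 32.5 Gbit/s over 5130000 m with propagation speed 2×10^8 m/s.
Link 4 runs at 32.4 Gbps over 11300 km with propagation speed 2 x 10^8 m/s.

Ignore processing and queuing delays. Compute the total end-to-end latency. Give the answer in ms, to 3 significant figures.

L = 63000 bits.
Transmission delays (L/R per hop): 0.045, 0.0123529, 0.00193846, 0.00194444 ms; sum = 0.0612358 ms.
Propagation delays (d/s per hop): 31.066, 44.1489, 25.65, 56.5 ms; sum = 157.365 ms.
End-to-end = 157 ms.

157 ms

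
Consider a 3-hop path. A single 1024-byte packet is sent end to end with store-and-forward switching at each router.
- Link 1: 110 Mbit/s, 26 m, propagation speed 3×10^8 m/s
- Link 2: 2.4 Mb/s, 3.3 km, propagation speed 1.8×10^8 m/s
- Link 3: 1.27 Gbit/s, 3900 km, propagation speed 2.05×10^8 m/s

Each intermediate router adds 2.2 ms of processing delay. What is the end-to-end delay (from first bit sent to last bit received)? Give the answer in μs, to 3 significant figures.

26900 μs

L = 1024 × 8 = 8192 bits.
Transmission delays (L/R per hop): 74.4727, 3413.33, 6.45039 μs; sum = 3494.26 μs.
Propagation delays (d/s per hop): 0.0866667, 18.3333, 19024.4 μs; sum = 19042.8 μs.
Processing at 2 router(s): 2 × 2.2 ms = 4400 μs.
End-to-end = 26900 μs.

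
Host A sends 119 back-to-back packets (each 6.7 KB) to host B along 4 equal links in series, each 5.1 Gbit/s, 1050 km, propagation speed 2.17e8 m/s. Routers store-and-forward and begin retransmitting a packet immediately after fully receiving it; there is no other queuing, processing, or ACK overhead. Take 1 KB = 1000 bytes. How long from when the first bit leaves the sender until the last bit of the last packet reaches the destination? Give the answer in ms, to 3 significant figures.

20.6 ms

Per-hop transmission t_tx = L/R = 53600/5100000000 = 0.0105098 ms.
Per-hop propagation t_prop = 1050000/217000000 = 4.83871 ms.
Pipeline fill: first packet needs 4·t_tx to clear all hops; remaining 118 packets each add one t_tx.
Total = (4+119-1)·t_tx + 4·t_prop = 122·0.0105098 + 4·4.83871 = 20.6 ms.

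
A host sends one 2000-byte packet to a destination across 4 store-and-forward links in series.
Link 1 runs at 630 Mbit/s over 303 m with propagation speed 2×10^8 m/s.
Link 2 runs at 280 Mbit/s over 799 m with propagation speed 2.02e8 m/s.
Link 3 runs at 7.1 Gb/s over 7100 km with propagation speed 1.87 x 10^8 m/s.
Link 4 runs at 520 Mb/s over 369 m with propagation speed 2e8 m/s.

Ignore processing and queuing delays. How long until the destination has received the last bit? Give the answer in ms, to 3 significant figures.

38.1 ms

L = 2000 × 8 = 16000 bits.
Transmission delays (L/R per hop): 0.0253968, 0.0571429, 0.00225352, 0.0307692 ms; sum = 0.115562 ms.
Propagation delays (d/s per hop): 0.001515, 0.00395545, 37.9679, 0.001845 ms; sum = 37.9752 ms.
End-to-end = 38.1 ms.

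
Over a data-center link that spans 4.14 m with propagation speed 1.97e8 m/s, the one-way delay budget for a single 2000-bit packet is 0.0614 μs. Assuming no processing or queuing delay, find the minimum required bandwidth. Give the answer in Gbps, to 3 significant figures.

Propagation delay = 4.14 / 197000000 = 0.0210152 μs.
Transmission budget = 0.0614 − 0.0210152 = 0.0403848 μs.
R ≥ L / t_tx = 2000 bits / 4.03848e-08 s = 49.5 Gbps.

49.5 Gbps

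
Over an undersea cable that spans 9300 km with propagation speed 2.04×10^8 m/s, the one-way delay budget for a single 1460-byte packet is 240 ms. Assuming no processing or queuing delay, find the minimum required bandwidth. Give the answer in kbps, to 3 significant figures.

60.1 kbps

L = 11680 bits.
Propagation delay = 9300000 / 204000000 = 45.5882 ms.
Transmission budget = 240 − 45.5882 = 194.412 ms.
R ≥ L / t_tx = 11680 bits / 0.194412 s = 60.1 kbps.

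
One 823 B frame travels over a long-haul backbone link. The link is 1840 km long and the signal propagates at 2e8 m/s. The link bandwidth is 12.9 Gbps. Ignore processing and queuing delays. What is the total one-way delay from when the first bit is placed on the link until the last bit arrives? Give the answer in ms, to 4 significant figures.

L = 823 × 8 = 6584 bits.
Transmission delay = L/R = 6584 / 12900000000 = 0.000510388 ms.
Propagation delay = d/s = 1840000 m / 200000000 m/s = 9.2 ms.
Total = 9.201 ms.

9.201 ms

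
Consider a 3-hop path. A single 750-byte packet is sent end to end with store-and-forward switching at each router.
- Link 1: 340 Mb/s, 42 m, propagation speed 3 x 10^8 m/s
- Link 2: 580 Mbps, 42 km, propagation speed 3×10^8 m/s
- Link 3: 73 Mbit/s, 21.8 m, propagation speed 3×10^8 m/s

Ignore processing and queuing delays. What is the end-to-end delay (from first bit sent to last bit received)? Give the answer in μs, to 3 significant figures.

250 μs

L = 750 × 8 = 6000 bits.
Transmission delays (L/R per hop): 17.6471, 10.3448, 82.1918 μs; sum = 110.184 μs.
Propagation delays (d/s per hop): 0.14, 140, 0.0726667 μs; sum = 140.213 μs.
End-to-end = 250 μs.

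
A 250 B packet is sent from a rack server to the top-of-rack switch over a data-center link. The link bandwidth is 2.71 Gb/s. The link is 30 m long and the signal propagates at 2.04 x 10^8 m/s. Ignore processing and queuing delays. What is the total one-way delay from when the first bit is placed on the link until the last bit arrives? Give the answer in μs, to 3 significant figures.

0.885 μs

L = 250 × 8 = 2000 bits.
Transmission delay = L/R = 2000 / 2710000000 = 0.738007 μs.
Propagation delay = d/s = 30 m / 204000000 m/s = 0.147059 μs.
Total = 0.885 μs.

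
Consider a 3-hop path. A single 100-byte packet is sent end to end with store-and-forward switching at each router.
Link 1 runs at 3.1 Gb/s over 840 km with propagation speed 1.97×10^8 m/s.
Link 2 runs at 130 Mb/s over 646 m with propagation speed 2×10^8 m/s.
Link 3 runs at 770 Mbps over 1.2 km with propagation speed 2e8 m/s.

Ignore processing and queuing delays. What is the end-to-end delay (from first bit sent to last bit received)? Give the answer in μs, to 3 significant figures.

L = 100 × 8 = 800 bits.
Transmission delays (L/R per hop): 0.258065, 6.15385, 1.03896 μs; sum = 7.45087 μs.
Propagation delays (d/s per hop): 4263.96, 3.23, 6 μs; sum = 4273.19 μs.
End-to-end = 4280 μs.

4280 μs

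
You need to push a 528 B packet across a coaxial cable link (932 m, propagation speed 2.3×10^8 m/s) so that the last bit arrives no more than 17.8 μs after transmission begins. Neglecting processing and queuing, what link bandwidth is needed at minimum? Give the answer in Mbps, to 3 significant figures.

307 Mbps

L = 4224 bits.
Propagation delay = 932 / 2.3e+08 = 4.05217 μs.
Transmission budget = 17.8 − 4.05217 = 13.7478 μs.
R ≥ L / t_tx = 4224 bits / 1.37478e-05 s = 307 Mbps.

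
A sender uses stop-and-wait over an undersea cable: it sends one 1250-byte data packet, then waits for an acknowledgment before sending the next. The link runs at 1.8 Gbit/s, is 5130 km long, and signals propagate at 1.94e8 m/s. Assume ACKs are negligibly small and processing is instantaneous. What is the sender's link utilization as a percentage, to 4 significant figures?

t_tx = L/R = 10000/1800000000 = 5.55556e-06 s.
t_prop = 5130000/194000000 = 0.0264433 s; RTT = 0.0528866 s.
Cycle = t_tx + RTT = 0.0528922 s.
Utilization = t_tx / cycle = 5.55556e-06/0.0528922 = 0.01050 %.

0.01050 %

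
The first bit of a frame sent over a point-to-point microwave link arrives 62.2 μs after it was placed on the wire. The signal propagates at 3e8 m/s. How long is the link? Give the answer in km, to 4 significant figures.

18.66 km

d = s × t_prop = 300000000 × 6.22e-05 = 18.66 km.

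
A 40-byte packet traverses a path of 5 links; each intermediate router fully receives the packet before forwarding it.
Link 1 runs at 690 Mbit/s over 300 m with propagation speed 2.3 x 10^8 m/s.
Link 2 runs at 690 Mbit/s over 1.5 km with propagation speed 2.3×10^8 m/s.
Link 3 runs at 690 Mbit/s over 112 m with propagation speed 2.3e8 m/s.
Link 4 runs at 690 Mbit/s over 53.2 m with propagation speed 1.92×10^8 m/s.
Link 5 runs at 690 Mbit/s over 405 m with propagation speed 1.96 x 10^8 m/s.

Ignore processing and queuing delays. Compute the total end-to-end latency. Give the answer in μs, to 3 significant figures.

L = 40 × 8 = 320 bits.
Transmission delay per hop = L/R = 320/690000000 = 0.463768 μs; 5 hops → 2.31884 μs.
Propagation delays (d/s per hop): 1.30435, 6.52174, 0.486957, 0.277083, 2.06633 μs; sum = 10.6565 μs.
End-to-end = 13.0 μs.

13.0 μs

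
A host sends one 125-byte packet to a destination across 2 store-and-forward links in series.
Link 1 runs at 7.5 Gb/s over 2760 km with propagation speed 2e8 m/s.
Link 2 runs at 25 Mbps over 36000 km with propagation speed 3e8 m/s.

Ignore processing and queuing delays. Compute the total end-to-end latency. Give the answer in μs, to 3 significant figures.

L = 125 × 8 = 1000 bits.
Transmission delays (L/R per hop): 0.133333, 40 μs; sum = 40.1333 μs.
Propagation delays (d/s per hop): 13800, 120000 μs; sum = 133800 μs.
End-to-end = 134000 μs.

134000 μs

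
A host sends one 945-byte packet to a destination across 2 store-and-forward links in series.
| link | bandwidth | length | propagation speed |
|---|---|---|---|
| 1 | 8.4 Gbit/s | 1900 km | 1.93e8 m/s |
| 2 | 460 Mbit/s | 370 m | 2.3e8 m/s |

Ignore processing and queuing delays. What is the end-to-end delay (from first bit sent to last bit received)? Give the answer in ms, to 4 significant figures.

L = 945 × 8 = 7560 bits.
Transmission delays (L/R per hop): 0.0009, 0.0164348 ms; sum = 0.0173348 ms.
Propagation delays (d/s per hop): 9.84456, 0.0016087 ms; sum = 9.84617 ms.
End-to-end = 9.864 ms.

9.864 ms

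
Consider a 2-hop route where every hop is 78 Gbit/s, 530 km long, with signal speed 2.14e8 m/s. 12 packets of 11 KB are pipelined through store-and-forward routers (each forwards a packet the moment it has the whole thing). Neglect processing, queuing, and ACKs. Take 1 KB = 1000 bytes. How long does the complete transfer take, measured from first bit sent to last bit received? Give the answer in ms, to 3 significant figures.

Per-hop transmission t_tx = L/R = 88000/78000000000 = 0.00112821 ms.
Per-hop propagation t_prop = 530000/214000000 = 2.47664 ms.
Pipeline fill: first packet needs 2·t_tx to clear all hops; remaining 11 packets each add one t_tx.
Total = (2+12-1)·t_tx + 2·t_prop = 13·0.00112821 + 2·2.47664 = 4.97 ms.

4.97 ms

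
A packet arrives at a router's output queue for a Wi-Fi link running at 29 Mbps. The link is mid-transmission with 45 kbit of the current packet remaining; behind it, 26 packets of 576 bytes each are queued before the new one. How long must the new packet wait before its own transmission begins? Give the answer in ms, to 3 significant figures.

Each queued packet: L/R = 4608/29000000 = 0.158897 ms.
26 queued → 4.13131 ms.
Plus remaining 45000 bits of current packet: 1.55172 ms.
Queuing delay = 5.68 ms.

5.68 ms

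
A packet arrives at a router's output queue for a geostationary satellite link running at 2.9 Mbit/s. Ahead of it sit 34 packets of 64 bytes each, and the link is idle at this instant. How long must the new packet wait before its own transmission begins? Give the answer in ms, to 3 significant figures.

6.00 ms

Each queued packet: L/R = 512/2900000 = 0.176552 ms.
34 queued → 6.00276 ms.
Queuing delay = 6.00 ms.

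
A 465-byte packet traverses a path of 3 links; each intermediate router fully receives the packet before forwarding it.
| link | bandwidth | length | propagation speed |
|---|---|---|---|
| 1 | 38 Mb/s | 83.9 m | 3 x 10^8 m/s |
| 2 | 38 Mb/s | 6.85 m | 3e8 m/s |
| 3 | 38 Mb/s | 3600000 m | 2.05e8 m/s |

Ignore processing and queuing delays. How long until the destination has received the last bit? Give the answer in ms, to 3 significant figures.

17.9 ms

L = 465 × 8 = 3720 bits.
Transmission delay per hop = L/R = 3720/38000000 = 0.0978947 ms; 3 hops → 0.293684 ms.
Propagation delays (d/s per hop): 0.000279667, 2.28333e-05, 17.561 ms; sum = 17.5613 ms.
End-to-end = 17.9 ms.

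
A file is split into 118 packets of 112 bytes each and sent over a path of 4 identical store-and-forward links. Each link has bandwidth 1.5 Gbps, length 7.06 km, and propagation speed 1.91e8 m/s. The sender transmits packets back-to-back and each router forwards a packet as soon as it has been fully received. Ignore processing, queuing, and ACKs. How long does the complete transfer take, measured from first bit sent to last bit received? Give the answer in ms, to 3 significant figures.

0.220 ms

Per-hop transmission t_tx = L/R = 896/1500000000 = 0.000597333 ms.
Per-hop propagation t_prop = 7060/191000000 = 0.0369634 ms.
Pipeline fill: first packet needs 4·t_tx to clear all hops; remaining 117 packets each add one t_tx.
Total = (4+118-1)·t_tx + 4·t_prop = 121·0.000597333 + 4·0.0369634 = 0.220 ms.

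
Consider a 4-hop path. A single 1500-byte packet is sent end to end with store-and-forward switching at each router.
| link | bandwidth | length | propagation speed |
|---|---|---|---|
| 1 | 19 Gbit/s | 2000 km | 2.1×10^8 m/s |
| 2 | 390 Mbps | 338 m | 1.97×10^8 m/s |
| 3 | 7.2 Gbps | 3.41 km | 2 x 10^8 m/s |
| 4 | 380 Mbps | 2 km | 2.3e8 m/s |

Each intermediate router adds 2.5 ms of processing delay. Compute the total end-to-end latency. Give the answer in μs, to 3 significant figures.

L = 1500 × 8 = 12000 bits.
Transmission delays (L/R per hop): 0.631579, 30.7692, 1.66667, 31.5789 μs; sum = 64.6464 μs.
Propagation delays (d/s per hop): 9523.81, 1.71574, 17.05, 8.69565 μs; sum = 9551.27 μs.
Processing at 3 router(s): 3 × 2.5 ms = 7500 μs.
End-to-end = 17100 μs.

17100 μs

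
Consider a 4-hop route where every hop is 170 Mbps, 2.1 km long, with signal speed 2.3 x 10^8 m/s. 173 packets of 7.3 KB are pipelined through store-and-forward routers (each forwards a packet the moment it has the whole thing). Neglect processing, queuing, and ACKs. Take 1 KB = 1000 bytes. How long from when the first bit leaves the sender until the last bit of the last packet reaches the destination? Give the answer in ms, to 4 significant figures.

60.50 ms

Per-hop transmission t_tx = L/R = 58400/170000000 = 0.343529 ms.
Per-hop propagation t_prop = 2100/2.3e+08 = 0.00913043 ms.
Pipeline fill: first packet needs 4·t_tx to clear all hops; remaining 172 packets each add one t_tx.
Total = (4+173-1)·t_tx + 4·t_prop = 176·0.343529 + 4·0.00913043 = 60.50 ms.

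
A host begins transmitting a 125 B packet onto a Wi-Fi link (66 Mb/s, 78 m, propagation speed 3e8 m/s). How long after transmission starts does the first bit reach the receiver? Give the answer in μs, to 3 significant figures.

First bit experiences only propagation delay: d/s = 78/300000000 = 0.260 μs.

0.260 μs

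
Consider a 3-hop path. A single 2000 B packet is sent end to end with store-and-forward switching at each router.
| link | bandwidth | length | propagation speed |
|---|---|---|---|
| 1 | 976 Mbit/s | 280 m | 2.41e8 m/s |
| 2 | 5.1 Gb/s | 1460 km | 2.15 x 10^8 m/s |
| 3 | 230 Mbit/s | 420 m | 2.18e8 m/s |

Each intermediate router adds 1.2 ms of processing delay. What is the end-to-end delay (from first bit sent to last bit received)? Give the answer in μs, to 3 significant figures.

L = 2000 × 8 = 16000 bits.
Transmission delays (L/R per hop): 16.3934, 3.13725, 69.5652 μs; sum = 89.0959 μs.
Propagation delays (d/s per hop): 1.16183, 6790.7, 1.92661 μs; sum = 6793.79 μs.
Processing at 2 router(s): 2 × 1.2 ms = 2400 μs.
End-to-end = 9280 μs.

9280 μs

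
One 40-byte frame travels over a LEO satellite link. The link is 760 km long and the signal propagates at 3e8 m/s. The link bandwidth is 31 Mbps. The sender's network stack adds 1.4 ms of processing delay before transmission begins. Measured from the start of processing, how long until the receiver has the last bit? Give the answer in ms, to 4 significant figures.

3.944 ms

L = 40 × 8 = 320 bits.
Transmission delay = L/R = 320 / 31000000 = 0.0103226 ms.
Propagation delay = d/s = 760000 m / 300000000 m/s = 2.53333 ms.
Plus processing delay 1.4 ms = 1.4 ms.
Total = 3.944 ms.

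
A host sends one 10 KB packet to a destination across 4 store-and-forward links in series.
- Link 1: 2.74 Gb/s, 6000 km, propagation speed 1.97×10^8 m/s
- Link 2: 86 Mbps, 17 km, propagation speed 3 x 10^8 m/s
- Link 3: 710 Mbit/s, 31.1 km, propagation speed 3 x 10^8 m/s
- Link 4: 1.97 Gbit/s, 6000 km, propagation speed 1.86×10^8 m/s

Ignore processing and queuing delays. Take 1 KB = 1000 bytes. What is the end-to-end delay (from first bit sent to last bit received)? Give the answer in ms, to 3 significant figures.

64.0 ms

L = 80000 bits.
Transmission delays (L/R per hop): 0.0291971, 0.930233, 0.112676, 0.0406091 ms; sum = 1.11271 ms.
Propagation delays (d/s per hop): 30.4569, 0.0566667, 0.103667, 32.2581 ms; sum = 62.8753 ms.
End-to-end = 64.0 ms.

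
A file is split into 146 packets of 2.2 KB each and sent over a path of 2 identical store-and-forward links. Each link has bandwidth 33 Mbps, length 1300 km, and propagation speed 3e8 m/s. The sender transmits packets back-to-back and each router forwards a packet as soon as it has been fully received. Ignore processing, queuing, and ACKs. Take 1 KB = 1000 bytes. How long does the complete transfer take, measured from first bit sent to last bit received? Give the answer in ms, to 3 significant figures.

87.1 ms

Per-hop transmission t_tx = L/R = 17600/33000000 = 0.533333 ms.
Per-hop propagation t_prop = 1300000/300000000 = 4.33333 ms.
Pipeline fill: first packet needs 2·t_tx to clear all hops; remaining 145 packets each add one t_tx.
Total = (2+146-1)·t_tx + 2·t_prop = 147·0.533333 + 2·4.33333 = 87.1 ms.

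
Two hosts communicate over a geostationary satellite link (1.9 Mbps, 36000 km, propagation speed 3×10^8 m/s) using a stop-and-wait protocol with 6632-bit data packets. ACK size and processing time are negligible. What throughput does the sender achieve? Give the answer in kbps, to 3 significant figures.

t_tx = L/R = 6632/1900000 = 0.00349053 s.
t_prop = 36000000/300000000 = 0.12 s; RTT = 0.24 s.
Cycle = t_tx + RTT = 0.243491 s.
Throughput = L / cycle = 6632 / 0.243491 = 27.2 kbps.

27.2 kbps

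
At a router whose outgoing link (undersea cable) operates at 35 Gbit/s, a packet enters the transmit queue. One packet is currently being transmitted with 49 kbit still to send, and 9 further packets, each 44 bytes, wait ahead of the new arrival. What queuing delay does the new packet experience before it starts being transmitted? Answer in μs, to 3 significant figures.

1.49 μs

Each queued packet: L/R = 352/35000000000 = 0.0100571 μs.
9 queued → 0.0905143 μs.
Plus remaining 49000 bits of current packet: 1.4 μs.
Queuing delay = 1.49 μs.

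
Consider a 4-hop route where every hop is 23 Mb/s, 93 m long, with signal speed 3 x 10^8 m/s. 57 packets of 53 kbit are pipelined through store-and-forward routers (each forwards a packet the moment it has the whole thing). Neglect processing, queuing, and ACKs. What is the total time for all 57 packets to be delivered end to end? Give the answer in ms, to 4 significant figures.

138.3 ms

Per-hop transmission t_tx = L/R = 53000/23000000 = 2.30435 ms.
Per-hop propagation t_prop = 93/300000000 = 0.00031 ms.
Pipeline fill: first packet needs 4·t_tx to clear all hops; remaining 56 packets each add one t_tx.
Total = (4+57-1)·t_tx + 4·t_prop = 60·2.30435 + 4·0.00031 = 138.3 ms.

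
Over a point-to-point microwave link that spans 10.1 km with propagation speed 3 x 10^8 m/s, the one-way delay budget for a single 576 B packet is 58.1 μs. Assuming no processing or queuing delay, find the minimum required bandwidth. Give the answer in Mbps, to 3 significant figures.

189 Mbps

L = 4608 bits.
Propagation delay = 10100 / 300000000 = 33.6667 μs.
Transmission budget = 58.1 − 33.6667 = 24.4333 μs.
R ≥ L / t_tx = 4608 bits / 2.44333e-05 s = 189 Mbps.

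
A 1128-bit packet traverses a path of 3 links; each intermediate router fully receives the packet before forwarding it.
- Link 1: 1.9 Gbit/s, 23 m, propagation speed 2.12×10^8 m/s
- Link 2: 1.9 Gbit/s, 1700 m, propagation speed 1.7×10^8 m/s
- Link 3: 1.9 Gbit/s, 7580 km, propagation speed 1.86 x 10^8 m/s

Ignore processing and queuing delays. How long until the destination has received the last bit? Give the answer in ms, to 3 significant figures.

Transmission delay per hop = L/R = 1128/1900000000 = 0.000593684 ms; 3 hops → 0.00178105 ms.
Propagation delays (d/s per hop): 0.000108491, 0.01, 40.7527 ms; sum = 40.7628 ms.
End-to-end = 40.8 ms.

40.8 ms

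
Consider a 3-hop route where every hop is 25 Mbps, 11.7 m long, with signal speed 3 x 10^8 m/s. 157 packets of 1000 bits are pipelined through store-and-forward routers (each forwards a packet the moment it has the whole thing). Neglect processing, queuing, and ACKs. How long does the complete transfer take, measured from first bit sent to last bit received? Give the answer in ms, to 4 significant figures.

6.360 ms

Per-hop transmission t_tx = L/R = 1000/25000000 = 0.04 ms.
Per-hop propagation t_prop = 11.7/300000000 = 3.9e-05 ms.
Pipeline fill: first packet needs 3·t_tx to clear all hops; remaining 156 packets each add one t_tx.
Total = (3+157-1)·t_tx + 3·t_prop = 159·0.04 + 3·3.9e-05 = 6.360 ms.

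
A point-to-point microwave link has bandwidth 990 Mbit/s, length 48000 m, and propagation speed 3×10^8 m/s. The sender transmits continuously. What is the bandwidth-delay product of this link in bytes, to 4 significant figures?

Propagation delay = 48000 / 300000000 = 0.00016 s.
BDP = R × t_prop = 990000000 × 0.00016 = 158400 bits.
In bytes: 158400/8 = 19800 bytes.

19800 bytes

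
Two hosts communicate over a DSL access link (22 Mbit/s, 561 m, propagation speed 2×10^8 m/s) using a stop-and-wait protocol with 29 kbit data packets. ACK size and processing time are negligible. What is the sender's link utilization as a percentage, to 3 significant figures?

99.6 %

t_tx = L/R = 29000/22000000 = 0.00131818 s.
t_prop = 561/200000000 = 2.805e-06 s; RTT = 5.61e-06 s.
Cycle = t_tx + RTT = 0.00132379 s.
Utilization = t_tx / cycle = 0.00131818/0.00132379 = 99.6 %.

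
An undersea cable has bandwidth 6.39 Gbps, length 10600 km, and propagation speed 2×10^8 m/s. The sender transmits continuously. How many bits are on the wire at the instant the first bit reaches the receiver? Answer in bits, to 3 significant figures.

Propagation delay = 10600000 / 200000000 = 0.053 s.
BDP = R × t_prop = 6390000000 × 0.053 = 338670000 bits.

339000000 bits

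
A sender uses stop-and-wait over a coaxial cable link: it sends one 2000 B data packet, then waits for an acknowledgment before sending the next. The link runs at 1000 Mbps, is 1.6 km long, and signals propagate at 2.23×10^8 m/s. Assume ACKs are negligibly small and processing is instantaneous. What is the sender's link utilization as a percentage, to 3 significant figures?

t_tx = L/R = 16000/1000000000 = 1.6e-05 s.
t_prop = 1600/223000000 = 7.17489e-06 s; RTT = 1.43498e-05 s.
Cycle = t_tx + RTT = 3.03498e-05 s.
Utilization = t_tx / cycle = 1.6e-05/3.03498e-05 = 52.7 %.

52.7 %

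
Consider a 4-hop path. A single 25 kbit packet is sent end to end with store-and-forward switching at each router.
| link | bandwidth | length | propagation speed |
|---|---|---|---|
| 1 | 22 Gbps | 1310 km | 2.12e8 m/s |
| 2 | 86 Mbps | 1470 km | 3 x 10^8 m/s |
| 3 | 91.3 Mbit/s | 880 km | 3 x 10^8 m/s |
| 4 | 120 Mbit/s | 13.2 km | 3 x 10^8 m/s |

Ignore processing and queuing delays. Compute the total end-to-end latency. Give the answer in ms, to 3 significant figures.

14.8 ms

L = 25000 bits.
Transmission delays (L/R per hop): 0.00113636, 0.290698, 0.273823, 0.208333 ms; sum = 0.77399 ms.
Propagation delays (d/s per hop): 6.17925, 4.9, 2.93333, 0.044 ms; sum = 14.0566 ms.
End-to-end = 14.8 ms.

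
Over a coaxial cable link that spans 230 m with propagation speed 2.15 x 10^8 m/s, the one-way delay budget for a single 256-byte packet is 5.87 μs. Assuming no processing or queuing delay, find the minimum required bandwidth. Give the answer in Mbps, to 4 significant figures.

426.6 Mbps

L = 2048 bits.
Propagation delay = 230 / 215000000 = 1.06977 μs.
Transmission budget = 5.87 − 1.06977 = 4.80023 μs.
R ≥ L / t_tx = 2048 bits / 4.80023e-06 s = 426.6 Mbps.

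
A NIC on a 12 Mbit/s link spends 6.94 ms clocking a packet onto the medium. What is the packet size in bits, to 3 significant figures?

83300 bits

L = R × t_tx = 12000000 b/s × 0.00694 s = 83280 bits.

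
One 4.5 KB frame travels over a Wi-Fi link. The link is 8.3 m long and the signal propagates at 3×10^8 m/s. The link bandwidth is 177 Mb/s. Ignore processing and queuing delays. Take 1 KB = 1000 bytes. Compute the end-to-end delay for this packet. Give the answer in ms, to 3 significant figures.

L = 36000 bits.
Transmission delay = L/R = 36000 / 177000000 = 0.20339 ms.
Propagation delay = d/s = 8.3 m / 300000000 m/s = 2.76667e-05 ms.
Total = 0.203 ms.

0.203 ms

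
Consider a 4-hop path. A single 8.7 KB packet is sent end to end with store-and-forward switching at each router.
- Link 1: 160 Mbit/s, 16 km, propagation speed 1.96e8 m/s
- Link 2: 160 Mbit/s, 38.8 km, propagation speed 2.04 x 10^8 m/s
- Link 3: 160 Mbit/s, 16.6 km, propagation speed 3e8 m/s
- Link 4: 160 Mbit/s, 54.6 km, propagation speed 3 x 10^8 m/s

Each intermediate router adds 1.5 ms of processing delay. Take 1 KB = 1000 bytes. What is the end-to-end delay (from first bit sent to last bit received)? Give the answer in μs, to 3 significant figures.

6750 μs

L = 69600 bits.
Transmission delay per hop = L/R = 69600/160000000 = 435 μs; 4 hops → 1740 μs.
Propagation delays (d/s per hop): 81.6327, 190.196, 55.3333, 182 μs; sum = 509.162 μs.
Processing at 3 router(s): 3 × 1.5 ms = 4500 μs.
End-to-end = 6750 μs.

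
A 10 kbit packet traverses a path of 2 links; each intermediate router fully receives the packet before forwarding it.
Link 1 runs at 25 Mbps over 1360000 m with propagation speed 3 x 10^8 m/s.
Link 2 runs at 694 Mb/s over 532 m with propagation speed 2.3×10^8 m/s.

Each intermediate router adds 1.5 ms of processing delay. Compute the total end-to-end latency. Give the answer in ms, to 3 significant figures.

6.45 ms

L = 10000 bits.
Transmission delays (L/R per hop): 0.4, 0.0144092 ms; sum = 0.414409 ms.
Propagation delays (d/s per hop): 4.53333, 0.00231304 ms; sum = 4.53565 ms.
Processing at 1 router(s): 1 × 1.5 ms = 1.5 ms.
End-to-end = 6.45 ms.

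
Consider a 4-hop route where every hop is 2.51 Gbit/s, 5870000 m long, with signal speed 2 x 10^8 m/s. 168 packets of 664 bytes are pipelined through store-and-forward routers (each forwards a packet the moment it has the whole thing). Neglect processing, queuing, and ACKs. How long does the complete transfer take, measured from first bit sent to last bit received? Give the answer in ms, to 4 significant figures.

117.8 ms

Per-hop transmission t_tx = L/R = 5312/2510000000 = 0.00211633 ms.
Per-hop propagation t_prop = 5870000/200000000 = 29.35 ms.
Pipeline fill: first packet needs 4·t_tx to clear all hops; remaining 167 packets each add one t_tx.
Total = (4+168-1)·t_tx + 4·t_prop = 171·0.00211633 + 4·29.35 = 117.8 ms.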